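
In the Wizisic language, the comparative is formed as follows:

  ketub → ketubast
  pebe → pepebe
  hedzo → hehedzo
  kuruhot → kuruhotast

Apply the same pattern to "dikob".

dikobast

"dikob" ends in a consonant. The stems ending in a consonant (ketub → ketubast, kuruhot → kuruhotast) add -ast.
So dikob → dikobast.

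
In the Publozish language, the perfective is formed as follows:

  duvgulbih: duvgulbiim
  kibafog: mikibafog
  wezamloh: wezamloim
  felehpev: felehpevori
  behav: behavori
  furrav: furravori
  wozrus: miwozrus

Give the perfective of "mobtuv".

mobtuvori

wezamloh and kibafog both have last vowel 'o' yet inflect differently (wezamloim, mikibafog), so the last vowel is not what conditions the rule; the final letter is.
"mobtuv" ends in -v. The stems ending in -v (furrav → furravori, behav → behavori, felehpev → felehpevori) add -ori.
The other patterns: stems ending in -h drop the final letter and add -im; stems ending in -g or -s add the prefix mi-.
So mobtuv → mobtuvori.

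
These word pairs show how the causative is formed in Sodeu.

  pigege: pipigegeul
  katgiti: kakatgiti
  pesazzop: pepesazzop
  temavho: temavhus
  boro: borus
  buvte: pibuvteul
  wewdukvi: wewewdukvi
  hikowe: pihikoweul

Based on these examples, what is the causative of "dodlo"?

dodlus

temavho and pesazzop both have last vowel 'o' yet inflect differently (temavhus, pepesazzop), so the last vowel is not what conditions the rule; the final letter is.
"dodlo" ends in -o. The stems ending in -o (temavho → temavhus, boro → borus) drop the final letter and add -us.
So dodlo → dodlus.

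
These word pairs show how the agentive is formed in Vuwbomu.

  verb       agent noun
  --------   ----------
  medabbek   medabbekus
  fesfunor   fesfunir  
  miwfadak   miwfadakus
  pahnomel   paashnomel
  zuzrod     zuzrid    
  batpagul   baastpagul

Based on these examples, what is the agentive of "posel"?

poassel

"posel" ends in -l. The stems ending in -l (pahnomel → paashnomel, batpagul → baastpagul) insert -as- after the first vowel.
The other patterns: stems ending in -k add -us; stems ending in -d or -r change the last vowel to 'i'.
So posel → poassel.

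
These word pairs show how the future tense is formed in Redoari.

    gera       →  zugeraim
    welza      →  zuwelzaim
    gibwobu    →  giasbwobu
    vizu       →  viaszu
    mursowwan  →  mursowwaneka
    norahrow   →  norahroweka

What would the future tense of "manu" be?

maasnu

"manu" ends in -u. The stems ending in -u (gibwobu → giasbwobu, vizu → viaszu) insert -as- after the first vowel.
So manu → maasnu.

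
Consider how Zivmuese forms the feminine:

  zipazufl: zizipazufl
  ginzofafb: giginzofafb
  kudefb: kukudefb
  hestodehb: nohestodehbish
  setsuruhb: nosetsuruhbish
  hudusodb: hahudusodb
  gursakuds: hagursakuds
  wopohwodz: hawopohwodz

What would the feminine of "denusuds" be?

hadenusuds

"denusuds" has second-to-last letter 'd'. The stems whose second-to-last letter is 'd' (hudusodb → hahudusodb, gursakuds → hagursakuds, wopohwodz → hawopohwodz) add the prefix ha-.
So denusuds → hadenusuds.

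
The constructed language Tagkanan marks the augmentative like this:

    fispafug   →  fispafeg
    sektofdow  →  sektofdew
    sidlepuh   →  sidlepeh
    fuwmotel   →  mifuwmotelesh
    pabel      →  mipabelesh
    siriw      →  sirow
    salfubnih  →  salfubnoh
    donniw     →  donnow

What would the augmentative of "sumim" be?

sumom

sektofdow and siriw both end in -w yet inflect differently (sektofdew, sirow), so the final letter is not what conditions the rule; the last vowel is.
"sumim" has last vowel 'i'. The stems whose last vowel is 'i' (siriw → sirow, salfubnih → salfubnoh, donniw → donnow) change the last vowel to 'o'.
So sumim → sumom.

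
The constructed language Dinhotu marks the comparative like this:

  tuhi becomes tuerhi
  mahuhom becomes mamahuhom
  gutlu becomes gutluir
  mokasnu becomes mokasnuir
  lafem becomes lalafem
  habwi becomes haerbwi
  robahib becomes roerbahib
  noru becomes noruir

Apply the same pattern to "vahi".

mokasnu and mahuhom both begin with m- yet inflect differently (mokasnuir, mamahuhom), so the first letter is not what conditions the rule; the final letter is.
"vahi" ends in -i. The stems ending in -i (habwi → haerbwi, tuhi → tuerhi) insert -er- after the first vowel.
So vahi → vaerhi.

vaerhi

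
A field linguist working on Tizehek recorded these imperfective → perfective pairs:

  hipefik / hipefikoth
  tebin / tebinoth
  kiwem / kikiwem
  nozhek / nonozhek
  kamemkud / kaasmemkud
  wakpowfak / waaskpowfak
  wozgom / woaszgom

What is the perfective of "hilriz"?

hipefik and nozhek both end in -k yet inflect differently (hipefikoth, nonozhek), so the final letter is not what conditions the rule; the last vowel is.
"hilriz" has last vowel 'i'. The stems whose last vowel is 'i' (hipefik → hipefikoth, tebin → tebinoth) add -oth.
The other patterns: stems whose last vowel is 'e' repeat the first consonant+vowel as a prefix; stems whose last vowel is 'a', 'o' or 'u' insert -as- after the first vowel.
So hilriz → hilrizoth.

hilrizoth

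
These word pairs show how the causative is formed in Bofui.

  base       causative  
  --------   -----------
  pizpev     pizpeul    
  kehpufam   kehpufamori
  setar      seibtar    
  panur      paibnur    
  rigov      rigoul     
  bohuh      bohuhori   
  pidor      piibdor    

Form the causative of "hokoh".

hokohori

rigov and pidor both have last vowel 'o' yet inflect differently (rigoul, piibdor), so the last vowel is not what conditions the rule; the final letter is.
"hokoh" ends in -h. The one such stem in the data (bohuh → bohuhori) adds -ori, so the same rule applies.
The other patterns: stems ending in -v drop the final letter and add -ul; stems ending in -r insert -ib- after the first vowel.
So hokoh → hokohori.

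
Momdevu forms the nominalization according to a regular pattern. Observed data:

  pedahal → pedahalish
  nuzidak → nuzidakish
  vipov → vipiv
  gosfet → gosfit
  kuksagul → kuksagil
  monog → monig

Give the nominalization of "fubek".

pedahal and kuksagul both end in -l yet inflect differently (pedahalish, kuksagil), so the final letter is not what conditions the rule; the last vowel is.
"fubek" has last vowel 'e'. The one such stem in the data (gosfet → gosfit) changes the last vowel to 'i' (as do vipov, kuksagul), so the same rule applies.
So fubek → fubik.

fubik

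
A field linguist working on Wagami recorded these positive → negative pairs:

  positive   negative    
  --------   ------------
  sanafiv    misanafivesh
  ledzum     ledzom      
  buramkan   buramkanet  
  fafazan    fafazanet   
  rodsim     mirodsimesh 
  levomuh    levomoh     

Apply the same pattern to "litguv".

rodsim and ledzum both end in -m yet inflect differently (mirodsimesh, ledzom), so the final letter is not what conditions the rule; the last vowel is.
"litguv" has last vowel 'u'. The stems whose last vowel is 'u' (ledzum → ledzom, levomuh → levomoh) change the last vowel to 'o'.
So litguv → litgov.

litgov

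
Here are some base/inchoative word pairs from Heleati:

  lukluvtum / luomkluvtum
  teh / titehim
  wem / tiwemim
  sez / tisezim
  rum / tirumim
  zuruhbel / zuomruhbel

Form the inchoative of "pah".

"pah" has 1 vowel. The stems with 1 vowel (teh → titehim, rum → tirumim, sez → tisezim) add ti- … -im around the stem.
So pah → tipahim.

tipahim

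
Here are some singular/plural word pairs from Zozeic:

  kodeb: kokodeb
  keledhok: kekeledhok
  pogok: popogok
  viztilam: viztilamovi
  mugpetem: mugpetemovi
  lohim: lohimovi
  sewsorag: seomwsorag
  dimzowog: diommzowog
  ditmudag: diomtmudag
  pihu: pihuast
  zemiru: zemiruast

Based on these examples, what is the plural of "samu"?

kodeb and mugpetem both have last vowel 'e' yet inflect differently (kokodeb, mugpetemovi), so the last vowel is not what conditions the rule; the final letter is.
"samu" ends in -u. The stems ending in -u (pihu → pihuast, zemiru → zemiruast) add -ast.
The other patterns: stems ending in -b or -k repeat the first consonant+vowel as a prefix; stems ending in -m add -ovi; stems ending in -g insert -om- after the first vowel.
So samu → samuast.

samuast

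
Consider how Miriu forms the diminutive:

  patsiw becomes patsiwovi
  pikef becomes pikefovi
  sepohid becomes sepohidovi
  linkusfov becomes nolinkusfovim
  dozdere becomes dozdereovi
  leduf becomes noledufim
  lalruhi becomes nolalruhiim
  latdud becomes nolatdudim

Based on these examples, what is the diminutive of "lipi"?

latdud and sepohid both end in -d yet inflect differently (nolatdudim, sepohidovi), so the final letter is not what conditions the rule; the first letter is.
"lipi" begins with l-. The stems beginning with l- (leduf → noledufim, lalruhi → nolalruhiim, linkusfov → nolinkusfovim) add no- … -im around the stem.
The other pattern: stems beginning with d-, p- or s- add -ovi.
So lipi → nolipiim.

nolipiim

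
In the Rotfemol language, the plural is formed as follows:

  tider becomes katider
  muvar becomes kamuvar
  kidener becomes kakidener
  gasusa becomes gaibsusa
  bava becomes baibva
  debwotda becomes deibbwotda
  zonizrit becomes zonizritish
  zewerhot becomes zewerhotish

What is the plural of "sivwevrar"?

"sivwevrar" ends in -r. The stems ending in -r (tider → katider, muvar → kamuvar, kidener → kakidener) add the prefix ka-.
So sivwevrar → kasivwevrar.

kasivwevrar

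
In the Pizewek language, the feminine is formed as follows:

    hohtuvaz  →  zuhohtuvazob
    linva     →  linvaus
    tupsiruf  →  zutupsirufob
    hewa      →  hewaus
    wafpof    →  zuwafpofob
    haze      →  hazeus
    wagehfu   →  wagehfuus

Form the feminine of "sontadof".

"sontadof" ends in a consonant. The stems ending in a consonant (wafpof → zuwafpofob, hohtuvaz → zuhohtuvazob, tupsiruf → zutupsirufob) add zu- … -ob around the stem.
So sontadof → zusontadofob.

zusontadofob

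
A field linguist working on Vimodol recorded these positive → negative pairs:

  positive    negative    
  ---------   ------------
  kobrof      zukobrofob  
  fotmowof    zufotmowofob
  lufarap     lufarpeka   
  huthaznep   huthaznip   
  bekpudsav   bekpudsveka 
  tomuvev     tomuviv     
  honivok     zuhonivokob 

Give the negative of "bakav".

bakveka

tomuvev and bekpudsav both end in -v yet inflect differently (tomuviv, bekpudsveka), so the final letter is not what conditions the rule; the last vowel is.
"bakav" has last vowel 'a'. The stems whose last vowel is 'a' (bekpudsav → bekpudsveka, lufarap → lufarpeka) delete the last vowel and add -eka.
The other patterns: stems whose last vowel is 'e' change the last vowel to 'i'; stems whose last vowel is 'o' add zu- … -ob around the stem.
So bakav → bakveka.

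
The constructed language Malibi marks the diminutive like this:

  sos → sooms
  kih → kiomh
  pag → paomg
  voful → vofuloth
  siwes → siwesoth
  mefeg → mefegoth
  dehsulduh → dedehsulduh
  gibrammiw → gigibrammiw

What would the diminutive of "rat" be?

sos and siwes both end in -s yet inflect differently (sooms, siwesoth), so the final letter is not what conditions the rule; the number of vowels is.
"rat" has 1 vowel. The stems with 1 vowel (sos → sooms, kih → kiomh, pag → paomg) insert -om- after the first vowel.
The other patterns: stems with 2 vowels add -oth; stems with 3 vowels repeat the first consonant+vowel as a prefix.
So rat → raomt.

raomt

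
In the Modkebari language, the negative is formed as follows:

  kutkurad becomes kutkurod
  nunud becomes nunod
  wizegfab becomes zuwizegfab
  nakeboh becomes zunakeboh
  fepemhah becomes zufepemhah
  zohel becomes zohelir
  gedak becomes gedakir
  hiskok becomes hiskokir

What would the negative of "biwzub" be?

zubiwzub

kutkurad and wizegfab both have last vowel 'a' yet inflect differently (kutkurod, zuwizegfab), so the last vowel is not what conditions the rule; the final letter is.
"biwzub" ends in -b. The one such stem in the data (wizegfab → zuwizegfab) adds the prefix zu-, so the same rule applies.
So biwzub → zubiwzub.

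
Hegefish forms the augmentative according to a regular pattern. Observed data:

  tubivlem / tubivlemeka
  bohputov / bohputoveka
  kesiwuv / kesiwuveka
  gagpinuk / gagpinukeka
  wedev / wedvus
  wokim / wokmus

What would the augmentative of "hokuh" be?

"hokuh" has 2 vowels. The stems with 2 vowels (wedev → wedvus, wokim → wokmus) delete the last vowel and add -us.
So hokuh → hokhus.

hokhus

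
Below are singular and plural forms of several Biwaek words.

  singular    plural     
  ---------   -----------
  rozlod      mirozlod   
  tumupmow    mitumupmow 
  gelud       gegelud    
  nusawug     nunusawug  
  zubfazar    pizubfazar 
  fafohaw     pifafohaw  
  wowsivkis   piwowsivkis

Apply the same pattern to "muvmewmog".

rozlod and gelud both end in -d yet inflect differently (mirozlod, gegelud), so the final letter is not what conditions the rule; the last vowel is.
"muvmewmog" has last vowel 'o'. The stems whose last vowel is 'o' (rozlod → mirozlod, tumupmow → mitumupmow) add the prefix mi-.
The other patterns: stems whose last vowel is 'u' repeat the first consonant+vowel as a prefix; stems whose last vowel is 'a' or 'i' add the prefix pi-.
So muvmewmog → mimuvmewmog.

mimuvmewmog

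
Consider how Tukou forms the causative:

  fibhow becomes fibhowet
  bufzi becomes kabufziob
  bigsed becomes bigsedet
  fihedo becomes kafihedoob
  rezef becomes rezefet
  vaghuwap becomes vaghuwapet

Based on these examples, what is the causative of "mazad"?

fihedo and fibhow both have last vowel 'o' yet inflect differently (kafihedoob, fibhowet), so the last vowel is not what conditions the rule; whether the stem ends in a vowel or a consonant is.
"mazad" ends in a consonant. The stems ending in a consonant (fibhow → fibhowet, rezef → rezefet, vaghuwap → vaghuwapet) add -et.
The other pattern: stems ending in a vowel add ka- … -ob around the stem.
So mazad → mazadet.

mazadet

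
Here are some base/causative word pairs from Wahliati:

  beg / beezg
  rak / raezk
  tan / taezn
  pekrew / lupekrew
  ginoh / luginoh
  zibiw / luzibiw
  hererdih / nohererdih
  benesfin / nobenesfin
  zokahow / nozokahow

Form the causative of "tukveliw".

notukveliw

"tukveliw" has 3 vowels. The stems with 3 vowels (hererdih → nohererdih, benesfin → nobenesfin, zokahow → nozokahow) add the prefix no-.
The other patterns: stems with 1 vowel insert -ez- after the first vowel; stems with 2 vowels add the prefix lu-.
So tukveliw → notukveliw.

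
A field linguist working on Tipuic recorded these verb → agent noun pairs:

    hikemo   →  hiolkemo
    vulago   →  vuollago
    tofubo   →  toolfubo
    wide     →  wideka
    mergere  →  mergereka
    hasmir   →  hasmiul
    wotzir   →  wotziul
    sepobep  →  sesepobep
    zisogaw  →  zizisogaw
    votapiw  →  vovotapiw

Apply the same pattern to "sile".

"sile" ends in -e. The stems ending in -e (wide → wideka, mergere → mergereka) drop the final letter and add -eka.
The other patterns: stems ending in -o insert -ol- after the first vowel; stems ending in -r drop the final letter and add -ul; stems ending in -p or -w repeat the first consonant+vowel as a prefix.
So sile → sileka.

sileka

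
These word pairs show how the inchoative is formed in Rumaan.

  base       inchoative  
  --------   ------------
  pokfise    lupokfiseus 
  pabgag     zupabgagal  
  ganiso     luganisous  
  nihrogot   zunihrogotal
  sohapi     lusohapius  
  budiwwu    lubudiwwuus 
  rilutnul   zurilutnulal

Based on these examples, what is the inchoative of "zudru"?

nihrogot and ganiso both have last vowel 'o' yet inflect differently (zunihrogotal, luganisous), so the last vowel is not what conditions the rule; whether the stem ends in a vowel or a consonant is.
"zudru" ends in a vowel. The stems ending in a vowel (ganiso → luganisous, pokfise → lupokfiseus, sohapi → lusohapius) add lu- … -us around the stem.
So zudru → luzudruus.

luzudruus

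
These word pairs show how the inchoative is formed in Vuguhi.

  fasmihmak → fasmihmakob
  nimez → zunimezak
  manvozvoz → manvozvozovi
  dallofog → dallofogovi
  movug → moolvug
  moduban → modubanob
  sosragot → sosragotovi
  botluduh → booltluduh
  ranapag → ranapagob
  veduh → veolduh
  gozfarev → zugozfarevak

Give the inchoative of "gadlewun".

gaoldlewun

"gadlewun" has last vowel 'u'. The stems whose last vowel is 'u' (veduh → veolduh, movug → moolvug, botluduh → booltluduh) insert -ol- after the first vowel.
So gadlewun → gaoldlewun.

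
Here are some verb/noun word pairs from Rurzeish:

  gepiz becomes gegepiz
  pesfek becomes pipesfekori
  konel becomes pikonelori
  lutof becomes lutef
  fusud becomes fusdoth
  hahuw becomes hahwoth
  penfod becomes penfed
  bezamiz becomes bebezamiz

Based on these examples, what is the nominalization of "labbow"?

labbew

fusud and penfod both end in -d yet inflect differently (fusdoth, penfed), so the final letter is not what conditions the rule; the last vowel is.
"labbow" has last vowel 'o'. The stems whose last vowel is 'o' (penfod → penfed, lutof → lutef) change the last vowel to 'e'.
The other patterns: stems whose last vowel is 'u' delete the last vowel and add -oth; stems whose last vowel is 'e' add pi- … -ori around the stem; stems whose last vowel is 'i' repeat the first consonant+vowel as a prefix.
So labbow → labbew.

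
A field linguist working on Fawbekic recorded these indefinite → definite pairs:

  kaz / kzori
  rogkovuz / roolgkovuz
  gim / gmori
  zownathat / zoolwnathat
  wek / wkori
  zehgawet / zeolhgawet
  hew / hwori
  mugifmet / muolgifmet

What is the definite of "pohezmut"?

poolhezmut

"pohezmut" has 3 vowels. The stems with 3 vowels (zownathat → zoolwnathat, zehgawet → zeolhgawet, rogkovuz → roolgkovuz) insert -ol- after the first vowel.
So pohezmut → poolhezmut.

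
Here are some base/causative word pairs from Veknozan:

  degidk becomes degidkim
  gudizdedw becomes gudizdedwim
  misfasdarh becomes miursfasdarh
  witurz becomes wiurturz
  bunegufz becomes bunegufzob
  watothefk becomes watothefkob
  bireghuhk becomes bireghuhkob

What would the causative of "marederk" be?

maurrederk

witurz and bunegufz both end in -z yet inflect differently (wiurturz, bunegufzob), so the final letter is not what conditions the rule; the second-to-last letter is.
"marederk" has second-to-last letter 'r'. The stems whose second-to-last letter is 'r' (misfasdarh → miursfasdarh, witurz → wiurturz) insert -ur- after the first vowel.
The other patterns: stems whose second-to-last letter is 'd' add -im; stems whose second-to-last letter is 'f' or 'h' add -ob.
So marederk → maurrederk.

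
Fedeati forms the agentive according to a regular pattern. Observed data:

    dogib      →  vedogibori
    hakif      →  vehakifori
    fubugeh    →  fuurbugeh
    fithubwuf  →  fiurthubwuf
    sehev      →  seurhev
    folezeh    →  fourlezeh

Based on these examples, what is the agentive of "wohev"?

wourhev

hakif and fithubwuf both end in -f yet inflect differently (vehakifori, fiurthubwuf), so the final letter is not what conditions the rule; the last vowel is.
"wohev" has last vowel 'e'. The stems whose last vowel is 'e' (fubugeh → fuurbugeh, sehev → seurhev, folezeh → fourlezeh) insert -ur- after the first vowel.
The other pattern: stems whose last vowel is 'i' add ve- … -ori around the stem.
So wohev → wourhev.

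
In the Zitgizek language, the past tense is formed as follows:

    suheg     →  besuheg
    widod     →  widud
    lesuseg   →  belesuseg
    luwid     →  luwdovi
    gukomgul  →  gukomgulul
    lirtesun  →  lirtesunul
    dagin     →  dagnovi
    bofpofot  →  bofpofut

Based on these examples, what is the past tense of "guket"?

lirtesun and dagin both end in -n yet inflect differently (lirtesunul, dagnovi), so the final letter is not what conditions the rule; the last vowel is.
"guket" has last vowel 'e'. The stems whose last vowel is 'e' (lesuseg → belesuseg, suheg → besuheg) add the prefix be-.
So guket → beguket.

beguket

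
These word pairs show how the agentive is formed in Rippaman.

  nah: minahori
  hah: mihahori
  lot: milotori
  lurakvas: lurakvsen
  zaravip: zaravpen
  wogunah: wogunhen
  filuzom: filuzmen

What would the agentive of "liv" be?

nah and wogunah both end in -h yet inflect differently (minahori, wogunhen), so the final letter is not what conditions the rule; the number of vowels is.
"liv" has 1 vowel. The stems with 1 vowel (nah → minahori, hah → mihahori, lot → milotori) add mi- … -ori around the stem.
So liv → milivori.

milivori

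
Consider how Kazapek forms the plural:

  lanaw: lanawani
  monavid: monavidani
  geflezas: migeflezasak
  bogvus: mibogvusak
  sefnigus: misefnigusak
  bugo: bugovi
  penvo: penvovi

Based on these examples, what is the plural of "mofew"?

geflezas and lanaw both have last vowel 'a' yet inflect differently (migeflezasak, lanawani), so the last vowel is not what conditions the rule; the final letter is.
"mofew" ends in -w. The one such stem in the data (lanaw → lanawani) adds -ani, so the same rule applies.
The other patterns: stems ending in -s add mi- … -ak around the stem; stems ending in -o drop the final letter and add -ovi.
So mofew → mofewani.

mofewani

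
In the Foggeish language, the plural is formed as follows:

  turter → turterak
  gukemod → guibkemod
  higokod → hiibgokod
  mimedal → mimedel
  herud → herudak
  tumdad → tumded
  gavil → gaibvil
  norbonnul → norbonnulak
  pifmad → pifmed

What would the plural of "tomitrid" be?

toibmitrid

norbonnul and gavil both end in -l yet inflect differently (norbonnulak, gaibvil), so the final letter is not what conditions the rule; the last vowel is.
"tomitrid" has last vowel 'i'. The one such stem in the data (gavil → gaibvil) inserts -ib- after the first vowel (as do gukemod, higokod), so the same rule applies.
The other patterns: stems whose last vowel is 'e' or 'u' add -ak; stems whose last vowel is 'a' change the last vowel to 'e'.
So tomitrid → toibmitrid.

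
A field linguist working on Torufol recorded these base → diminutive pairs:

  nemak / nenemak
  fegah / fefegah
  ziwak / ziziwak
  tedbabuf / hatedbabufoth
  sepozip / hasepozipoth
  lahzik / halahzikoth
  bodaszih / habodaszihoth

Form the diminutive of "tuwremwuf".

hatuwremwufoth

nemak and lahzik both end in -k yet inflect differently (nenemak, halahzikoth), so the final letter is not what conditions the rule; the last vowel is.
"tuwremwuf" has last vowel 'u'. The one such stem in the data (tedbabuf → hatedbabufoth) adds ha- … -oth around the stem, so the same rule applies.
The other pattern: stems whose last vowel is 'a' repeat the first consonant+vowel as a prefix.
So tuwremwuf → hatuwremwufoth.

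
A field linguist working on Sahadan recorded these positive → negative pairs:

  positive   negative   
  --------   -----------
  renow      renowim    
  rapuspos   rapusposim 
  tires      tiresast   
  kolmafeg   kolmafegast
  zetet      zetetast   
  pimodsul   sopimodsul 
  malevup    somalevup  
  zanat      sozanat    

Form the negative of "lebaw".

solebaw

"lebaw" has last vowel 'a'. The one such stem in the data (zanat → sozanat) adds the prefix so-, so the same rule applies.
So lebaw → solebaw.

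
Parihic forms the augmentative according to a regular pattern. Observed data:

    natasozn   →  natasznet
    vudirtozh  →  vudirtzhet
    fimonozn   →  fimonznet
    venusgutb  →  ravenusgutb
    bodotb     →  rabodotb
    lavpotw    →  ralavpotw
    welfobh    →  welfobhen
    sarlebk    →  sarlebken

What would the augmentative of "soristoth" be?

rasoristoth

vudirtozh and welfobh both end in -h yet inflect differently (vudirtzhet, welfobhen), so the final letter is not what conditions the rule; the second-to-last letter is.
"soristoth" has second-to-last letter 't'. The stems whose second-to-last letter is 't' (venusgutb → ravenusgutb, bodotb → rabodotb, lavpotw → ralavpotw) add the prefix ra-.
The other patterns: stems whose second-to-last letter is 'z' delete the last vowel and add -et; stems whose second-to-last letter is 'b' add -en.
So soristoth → rasoristoth.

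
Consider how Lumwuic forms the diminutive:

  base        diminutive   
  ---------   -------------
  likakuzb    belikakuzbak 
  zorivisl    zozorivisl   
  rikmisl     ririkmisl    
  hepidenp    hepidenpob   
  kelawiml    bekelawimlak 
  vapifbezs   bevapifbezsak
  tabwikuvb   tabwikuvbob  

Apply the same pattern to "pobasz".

popobasz

rikmisl and kelawiml both end in -l yet inflect differently (ririkmisl, bekelawimlak), so the final letter is not what conditions the rule; the second-to-last letter is.
"pobasz" has second-to-last letter 's'. The stems whose second-to-last letter is 's' (rikmisl → ririkmisl, zorivisl → zozorivisl) repeat the first consonant+vowel as a prefix.
The other patterns: stems whose second-to-last letter is 'n' or 'v' add -ob; stems whose second-to-last letter is 'm' or 'z' add be- … -ak around the stem.
So pobasz → popobasz.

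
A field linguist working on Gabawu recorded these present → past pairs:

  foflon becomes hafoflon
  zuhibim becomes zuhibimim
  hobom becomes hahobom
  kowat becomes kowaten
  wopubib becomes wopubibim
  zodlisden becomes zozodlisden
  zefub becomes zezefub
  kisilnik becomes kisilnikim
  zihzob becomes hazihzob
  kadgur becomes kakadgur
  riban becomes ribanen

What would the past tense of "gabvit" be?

riban and foflon both end in -n yet inflect differently (ribanen, hafoflon), so the final letter is not what conditions the rule; the last vowel is.
"gabvit" has last vowel 'i'. The stems whose last vowel is 'i' (kisilnik → kisilnikim, zuhibim → zuhibimim, wopubib → wopubibim) add -im.
So gabvit → gabvitim.

gabvitim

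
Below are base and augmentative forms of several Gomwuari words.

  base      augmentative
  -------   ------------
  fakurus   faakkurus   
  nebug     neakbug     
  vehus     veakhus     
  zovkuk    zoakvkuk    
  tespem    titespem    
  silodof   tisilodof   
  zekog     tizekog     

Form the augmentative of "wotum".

woaktum

nebug and zekog both end in -g yet inflect differently (neakbug, tizekog), so the final letter is not what conditions the rule; the last vowel is.
"wotum" has last vowel 'u'. The stems whose last vowel is 'u' (fakurus → faakkurus, nebug → neakbug, vehus → veakhus) insert -ak- after the first vowel.
The other pattern: stems whose last vowel is 'e' or 'o' add the prefix ti-.
So wotum → woaktum.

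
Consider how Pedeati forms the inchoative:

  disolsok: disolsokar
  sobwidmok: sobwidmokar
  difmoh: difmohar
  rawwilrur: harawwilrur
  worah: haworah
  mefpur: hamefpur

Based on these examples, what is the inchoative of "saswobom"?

difmoh and worah both end in -h yet inflect differently (difmohar, haworah), so the final letter is not what conditions the rule; the last vowel is.
"saswobom" has last vowel 'o'. The stems whose last vowel is 'o' (disolsok → disolsokar, sobwidmok → sobwidmokar, difmoh → difmohar) add -ar.
The other pattern: stems whose last vowel is 'a' or 'u' add the prefix ha-.
So saswobom → saswobomar.

saswobomar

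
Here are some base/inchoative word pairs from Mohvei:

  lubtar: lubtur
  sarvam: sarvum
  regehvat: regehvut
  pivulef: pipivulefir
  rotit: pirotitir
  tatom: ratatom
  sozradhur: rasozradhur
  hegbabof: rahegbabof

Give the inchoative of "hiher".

pihiherir

regehvat and rotit both end in -t yet inflect differently (regehvut, pirotitir), so the final letter is not what conditions the rule; the last vowel is.
"hiher" has last vowel 'e'. The one such stem in the data (pivulef → pipivulefir) adds pi- … -ir around the stem, so the same rule applies.
The other patterns: stems whose last vowel is 'a' change the last vowel to 'u'; stems whose last vowel is 'o' or 'u' add the prefix ra-.
So hiher → pihiherir.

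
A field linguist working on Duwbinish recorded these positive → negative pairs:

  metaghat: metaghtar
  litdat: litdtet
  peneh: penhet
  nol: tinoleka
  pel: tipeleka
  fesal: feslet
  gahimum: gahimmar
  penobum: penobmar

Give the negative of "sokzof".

sokzfet

nol and fesal both end in -l yet inflect differently (tinoleka, feslet), so the final letter is not what conditions the rule; the number of vowels is.
"sokzof" has 2 vowels. The stems with 2 vowels (fesal → feslet, litdat → litdtet, peneh → penhet) delete the last vowel and add -et.
The other patterns: stems with 1 vowel add ti- … -eka around the stem; stems with 3 vowels delete the last vowel and add -ar.
So sokzof → sokzfet.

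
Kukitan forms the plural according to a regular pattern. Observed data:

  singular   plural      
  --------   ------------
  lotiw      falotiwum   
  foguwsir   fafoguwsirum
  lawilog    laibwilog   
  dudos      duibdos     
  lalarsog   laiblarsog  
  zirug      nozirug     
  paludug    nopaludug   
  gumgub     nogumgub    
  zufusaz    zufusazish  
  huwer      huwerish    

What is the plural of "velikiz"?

favelikizum

lawilog and zirug both end in -g yet inflect differently (laibwilog, nozirug), so the final letter is not what conditions the rule; the last vowel is.
"velikiz" has last vowel 'i'. The stems whose last vowel is 'i' (lotiw → falotiwum, foguwsir → fafoguwsirum) add fa- … -um around the stem.
So velikiz → favelikizum.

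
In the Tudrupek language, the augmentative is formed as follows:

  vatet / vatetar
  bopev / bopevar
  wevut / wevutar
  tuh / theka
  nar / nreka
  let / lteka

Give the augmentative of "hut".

hteka

vatet and let both end in -t yet inflect differently (vatetar, lteka), so the final letter is not what conditions the rule; the number of vowels is.
"hut" has 1 vowel. The stems with 1 vowel (tuh → theka, nar → nreka, let → lteka) delete the last vowel and add -eka.
So hut → hteka.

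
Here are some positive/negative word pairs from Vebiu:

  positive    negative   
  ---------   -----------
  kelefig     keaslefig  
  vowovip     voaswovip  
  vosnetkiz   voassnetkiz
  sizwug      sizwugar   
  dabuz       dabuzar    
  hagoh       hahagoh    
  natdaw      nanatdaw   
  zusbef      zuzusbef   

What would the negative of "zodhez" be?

zozodhez

kelefig and sizwug both end in -g yet inflect differently (keaslefig, sizwugar), so the final letter is not what conditions the rule; the last vowel is.
"zodhez" has last vowel 'e'. The one such stem in the data (zusbef → zuzusbef) repeats the first consonant+vowel as a prefix (as do hagoh, natdaw), so the same rule applies.
The other patterns: stems whose last vowel is 'i' insert -as- after the first vowel; stems whose last vowel is 'u' add -ar.
So zodhez → zozodhez.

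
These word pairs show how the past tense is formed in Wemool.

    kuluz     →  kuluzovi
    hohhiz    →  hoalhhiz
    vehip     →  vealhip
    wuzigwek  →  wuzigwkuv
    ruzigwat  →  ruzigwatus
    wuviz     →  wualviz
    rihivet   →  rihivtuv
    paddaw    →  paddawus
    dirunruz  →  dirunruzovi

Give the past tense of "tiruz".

"tiruz" has last vowel 'u'. The stems whose last vowel is 'u' (kuluz → kuluzovi, dirunruz → dirunruzovi) add -ovi.
So tiruz → tiruzovi.

tiruzovi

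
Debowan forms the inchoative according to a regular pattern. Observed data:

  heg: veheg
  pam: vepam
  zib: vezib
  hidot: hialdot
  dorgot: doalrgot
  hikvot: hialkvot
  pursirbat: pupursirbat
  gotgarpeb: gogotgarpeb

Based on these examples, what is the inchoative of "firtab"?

hidot and pursirbat both end in -t yet inflect differently (hialdot, pupursirbat), so the final letter is not what conditions the rule; the number of vowels is.
"firtab" has 2 vowels. The stems with 2 vowels (hidot → hialdot, dorgot → doalrgot, hikvot → hialkvot) insert -al- after the first vowel.
So firtab → fialrtab.

fialrtab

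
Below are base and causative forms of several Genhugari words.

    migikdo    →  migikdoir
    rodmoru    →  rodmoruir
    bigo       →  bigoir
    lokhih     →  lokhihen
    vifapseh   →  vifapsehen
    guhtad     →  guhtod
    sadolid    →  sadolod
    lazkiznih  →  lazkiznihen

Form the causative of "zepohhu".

lokhih and sadolid both have last vowel 'i' yet inflect differently (lokhihen, sadolod), so the last vowel is not what conditions the rule; the final letter is.
"zepohhu" ends in -u. The one such stem in the data (rodmoru → rodmoruir) adds -ir, so the same rule applies.
The other patterns: stems ending in -h add -en; stems ending in -d change the last vowel to 'o'.
So zepohhu → zepohhuir.

zepohhuir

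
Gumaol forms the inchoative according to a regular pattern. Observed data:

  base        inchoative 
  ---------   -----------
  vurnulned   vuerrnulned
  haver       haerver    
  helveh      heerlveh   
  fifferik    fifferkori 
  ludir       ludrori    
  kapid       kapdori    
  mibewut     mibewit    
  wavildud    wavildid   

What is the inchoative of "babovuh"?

babovih

"babovuh" has last vowel 'u'. The stems whose last vowel is 'u' (mibewut → mibewit, wavildud → wavildid) change the last vowel to 'i'.
So babovuh → babovih.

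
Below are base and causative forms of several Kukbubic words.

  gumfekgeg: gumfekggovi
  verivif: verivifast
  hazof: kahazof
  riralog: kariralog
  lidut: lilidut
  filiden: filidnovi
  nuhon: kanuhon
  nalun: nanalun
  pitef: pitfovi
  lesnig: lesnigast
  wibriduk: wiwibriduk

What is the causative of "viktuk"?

viviktuk

"viktuk" has last vowel 'u'. The stems whose last vowel is 'u' (lidut → lilidut, nalun → nanalun, wibriduk → wiwibriduk) repeat the first consonant+vowel as a prefix.
So viktuk → viviktuk.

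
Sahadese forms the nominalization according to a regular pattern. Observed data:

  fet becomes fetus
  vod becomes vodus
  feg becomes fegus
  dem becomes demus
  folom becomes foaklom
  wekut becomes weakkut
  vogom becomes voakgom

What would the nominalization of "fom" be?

fomus

dem and folom both end in -m yet inflect differently (demus, foaklom), so the final letter is not what conditions the rule; the number of vowels is.
"fom" has 1 vowel. The stems with 1 vowel (fet → fetus, vod → vodus, feg → fegus) add -us.
So fom → fomus.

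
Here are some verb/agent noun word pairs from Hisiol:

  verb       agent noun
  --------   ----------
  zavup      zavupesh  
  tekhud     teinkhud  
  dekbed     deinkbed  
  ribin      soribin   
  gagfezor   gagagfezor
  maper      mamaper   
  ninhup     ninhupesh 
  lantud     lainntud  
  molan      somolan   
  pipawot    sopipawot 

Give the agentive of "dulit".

tekhud and ninhup both have last vowel 'u' yet inflect differently (teinkhud, ninhupesh), so the last vowel is not what conditions the rule; the final letter is.
"dulit" ends in -t. The one such stem in the data (pipawot → sopipawot) adds the prefix so-, so the same rule applies.
The other patterns: stems ending in -d insert -in- after the first vowel; stems ending in -p add -esh; stems ending in -r repeat the first consonant+vowel as a prefix.
So dulit → sodulit.

sodulit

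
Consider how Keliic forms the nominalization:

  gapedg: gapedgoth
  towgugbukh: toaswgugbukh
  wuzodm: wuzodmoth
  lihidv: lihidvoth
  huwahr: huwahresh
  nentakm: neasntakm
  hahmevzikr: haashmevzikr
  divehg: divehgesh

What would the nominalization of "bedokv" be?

beasdokv

"bedokv" has second-to-last letter 'k'. The stems whose second-to-last letter is 'k' (nentakm → neasntakm, hahmevzikr → haashmevzikr, towgugbukh → toaswgugbukh) insert -as- after the first vowel.
So bedokv → beasdokv.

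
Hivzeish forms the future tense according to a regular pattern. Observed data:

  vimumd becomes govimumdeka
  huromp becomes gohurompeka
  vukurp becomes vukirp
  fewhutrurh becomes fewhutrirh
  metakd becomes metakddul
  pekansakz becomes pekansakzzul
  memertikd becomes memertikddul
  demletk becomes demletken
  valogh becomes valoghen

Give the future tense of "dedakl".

dedakllul

huromp and vukurp both end in -p yet inflect differently (gohurompeka, vukirp), so the final letter is not what conditions the rule; the second-to-last letter is.
"dedakl" has second-to-last letter 'k'. The stems whose second-to-last letter is 'k' (metakd → metakddul, pekansakz → pekansakzzul, memertikd → memertikddul) double the final consonant and add -ul.
The other patterns: stems whose second-to-last letter is 'm' add go- … -eka around the stem; stems whose second-to-last letter is 'r' change the last vowel to 'i'; stems whose second-to-last letter is 'g' or 't' add -en.
So dedakl → dedakllul.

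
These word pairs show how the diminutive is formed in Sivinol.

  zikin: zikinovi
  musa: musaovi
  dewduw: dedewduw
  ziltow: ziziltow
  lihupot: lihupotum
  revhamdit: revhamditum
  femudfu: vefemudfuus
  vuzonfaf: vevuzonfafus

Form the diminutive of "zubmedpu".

vezubmedpuus

ziltow and lihupot both have last vowel 'o' yet inflect differently (ziziltow, lihupotum), so the last vowel is not what conditions the rule; the final letter is.
"zubmedpu" ends in -u. The one such stem in the data (femudfu → vefemudfuus) adds ve- … -us around the stem, so the same rule applies.
The other patterns: stems ending in -a or -n add -ovi; stems ending in -w repeat the first consonant+vowel as a prefix; stems ending in -t add -um.
So zubmedpu → vezubmedpuus.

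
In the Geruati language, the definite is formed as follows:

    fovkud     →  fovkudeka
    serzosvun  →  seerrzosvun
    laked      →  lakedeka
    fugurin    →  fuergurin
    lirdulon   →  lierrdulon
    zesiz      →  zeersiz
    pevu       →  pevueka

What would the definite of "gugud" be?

serzosvun and fovkud both have last vowel 'u' yet inflect differently (seerrzosvun, fovkudeka), so the last vowel is not what conditions the rule; the final letter is.
"gugud" ends in -d. The stems ending in -d (fovkud → fovkudeka, laked → lakedeka) add -eka.
So gugud → gugudeka.

gugudeka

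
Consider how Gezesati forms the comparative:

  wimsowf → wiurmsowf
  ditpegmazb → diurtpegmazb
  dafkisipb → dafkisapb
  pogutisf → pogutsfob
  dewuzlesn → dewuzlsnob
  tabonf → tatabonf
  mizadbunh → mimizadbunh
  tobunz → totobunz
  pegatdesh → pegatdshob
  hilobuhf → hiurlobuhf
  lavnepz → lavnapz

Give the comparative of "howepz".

howapz

"howepz" has second-to-last letter 'p'. The stems whose second-to-last letter is 'p' (dafkisipb → dafkisapb, lavnepz → lavnapz) change the last vowel to 'a'.
So howepz → howapz.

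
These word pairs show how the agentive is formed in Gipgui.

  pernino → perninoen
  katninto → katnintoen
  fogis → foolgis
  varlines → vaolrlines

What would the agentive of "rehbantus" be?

reolhbantus

"rehbantus" ends in -s. The stems ending in -s (varlines → vaolrlines, fogis → foolgis) insert -ol- after the first vowel.
So rehbantus → reolhbantus.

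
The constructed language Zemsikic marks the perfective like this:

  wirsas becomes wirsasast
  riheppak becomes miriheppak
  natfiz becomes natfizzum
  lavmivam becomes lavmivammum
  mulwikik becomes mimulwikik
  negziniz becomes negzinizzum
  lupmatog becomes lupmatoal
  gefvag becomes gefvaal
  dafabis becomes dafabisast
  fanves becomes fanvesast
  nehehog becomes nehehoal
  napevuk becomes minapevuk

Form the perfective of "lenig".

lenial

riheppak and gefvag both have last vowel 'a' yet inflect differently (miriheppak, gefvaal), so the last vowel is not what conditions the rule; the final letter is.
"lenig" ends in -g. The stems ending in -g (nehehog → nehehoal, lupmatog → lupmatoal, gefvag → gefvaal) drop the final letter and add -al.
The other patterns: stems ending in -k add the prefix mi-; stems ending in -s add -ast; stems ending in -m or -z double the final consonant and add -um.
So lenig → lenial.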